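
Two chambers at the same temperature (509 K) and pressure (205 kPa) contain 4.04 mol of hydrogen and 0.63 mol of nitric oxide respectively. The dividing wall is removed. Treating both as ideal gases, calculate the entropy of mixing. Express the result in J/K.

Mole fractions: x_A = 4.04/4.67 = 0.865, x_B = 0.135.
ΔS_mix = −R(n_A ln x_A + n_B ln x_B) = −8.314 × (4.04 ln 0.865 + 0.63 ln 0.135) = 15.4 J/K.

ΔS_mix = 15.4 J/K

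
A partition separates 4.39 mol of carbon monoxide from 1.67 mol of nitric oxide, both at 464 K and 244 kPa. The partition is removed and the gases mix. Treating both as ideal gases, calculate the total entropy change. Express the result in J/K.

Mole fractions: x_A = 4.39/6.06 = 0.724, x_B = 0.276.
ΔS_mix = −R(n_A ln x_A + n_B ln x_B) = −8.314 × (4.39 ln 0.724 + 1.67 ln 0.276) = 29.7 J/K.

ΔS_mix = 29.7 J/K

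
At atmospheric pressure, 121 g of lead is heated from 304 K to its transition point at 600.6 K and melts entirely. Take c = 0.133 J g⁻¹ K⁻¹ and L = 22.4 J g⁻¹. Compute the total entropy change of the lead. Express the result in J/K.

ΔS = 15.5 J/K

Warming step: ΔS₁ = m c ln(T_tr/T_i) = 121 × 0.133 × ln(600.6/304) = 10.96 J/K.
Phase change: ΔS₂ = +mL/T_tr = 121 × 22.4 / 600.6 = 4.513 J/K.
ΔS_total = (10.96) + (4.513) = 15.5 J/K.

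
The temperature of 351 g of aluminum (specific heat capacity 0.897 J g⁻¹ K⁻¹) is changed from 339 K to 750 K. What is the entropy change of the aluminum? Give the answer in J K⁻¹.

ΔS = ∫dQ_rev/T = m c ln(T₂/T₁) = 351 × 0.897 × ln(750/339) = 250 J/K.

ΔS = 250 J/K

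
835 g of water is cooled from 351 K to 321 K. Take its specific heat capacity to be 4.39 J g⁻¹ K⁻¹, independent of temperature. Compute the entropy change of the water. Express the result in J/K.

ΔS = -328 J/K

ΔS = ∫dQ_rev/T = m c ln(T₂/T₁) = 835 × 4.39 × ln(321/351) = -328 J/K.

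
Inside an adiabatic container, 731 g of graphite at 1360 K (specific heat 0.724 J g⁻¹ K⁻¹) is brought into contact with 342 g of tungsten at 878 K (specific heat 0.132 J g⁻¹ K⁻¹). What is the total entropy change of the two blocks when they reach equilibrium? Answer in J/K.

Energy balance: T_f = (m₁c₁T₁ + m₂c₂T₂)/(m₁c₁ + m₂c₂) = 1322.1 K.
ΔS₁ = m₁c₁ ln(T_f/T₁) = 529.244 × ln(1322.1/1360) = -14.95 J/K.
ΔS₂ = m₂c₂ ln(T_f/T₂) = 45.144 × ln(1322.1/878) = 18.48 J/K.
ΔS_total = -14.95 + 18.48 = 3.53 J/K.

ΔS_total = 3.53 J/K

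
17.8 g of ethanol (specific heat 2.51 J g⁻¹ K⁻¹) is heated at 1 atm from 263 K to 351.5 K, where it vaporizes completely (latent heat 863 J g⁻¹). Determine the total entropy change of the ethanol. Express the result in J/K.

Warming step: ΔS₁ = m c ln(T_tr/T_i) = 17.8 × 2.51 × ln(351.5/263) = 12.96 J/K.
Phase change: ΔS₂ = +mL/T_tr = 17.8 × 863 / 351.5 = 43.7 J/K.
ΔS_total = (12.96) + (43.7) = 56.7 J/K.

ΔS = 56.7 J/K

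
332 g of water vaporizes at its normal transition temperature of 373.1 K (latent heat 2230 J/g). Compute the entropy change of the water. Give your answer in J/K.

ΔS = 1980 J/K

Heat absorbed by the substance: Q = mL = 332 × 2230 = 740360 J.
At constant T, ΔS = Q_rev/T = 740360 / 373.1 = 1980 J/K.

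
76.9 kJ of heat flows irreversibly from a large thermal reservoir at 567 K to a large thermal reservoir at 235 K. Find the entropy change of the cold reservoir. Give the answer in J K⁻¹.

The cold reservoir gains heat Q, so ΔS_cold = +Q/T_C = 76900/235 = 327 J/K.

ΔS_cold = 327 J/K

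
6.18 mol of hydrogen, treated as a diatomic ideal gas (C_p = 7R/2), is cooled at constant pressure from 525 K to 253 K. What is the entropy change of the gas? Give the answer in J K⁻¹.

At constant pressure, ΔS = nC_p ln(T₂/T₁) with C_p = 7R/2 = 29.1 J mol⁻¹ K⁻¹.
ΔS = 6.18 × 29.1 × ln(253/525) = -131 J/K.

ΔS = -131 J/K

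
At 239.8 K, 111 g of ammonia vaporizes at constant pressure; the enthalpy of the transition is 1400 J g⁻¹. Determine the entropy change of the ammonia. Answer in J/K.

Heat absorbed by the substance: Q = mL = 111 × 1400 = 155400 J.
At constant T, ΔS = Q_rev/T = 155400 / 239.8 = 648 J/K.

ΔS = 648 J/K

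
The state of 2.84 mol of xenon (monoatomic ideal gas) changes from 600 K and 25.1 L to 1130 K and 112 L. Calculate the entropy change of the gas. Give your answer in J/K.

Entropy is a state function: ΔS = nC_V ln(T₂/T₁) + nR ln(V₂/V₁), with C_V = 3R/2 = 12.47 J mol⁻¹ K⁻¹ for a monoatomic ideal gas.
ΔS = 2.84 × [12.47 × ln(1130/600) + 8.314 × ln(112/25.1)] = 57.7 J/K.

ΔS = 57.7 J/K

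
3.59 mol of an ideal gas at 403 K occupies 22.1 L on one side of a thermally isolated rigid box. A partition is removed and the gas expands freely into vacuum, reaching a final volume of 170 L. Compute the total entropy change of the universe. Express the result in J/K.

No heat is exchanged and no work is done, so the ideal-gas temperature stays constant.
Entropy is a state function; using a reversible isothermal path, ΔS_gas = nR ln(V₂/V₁) = 3.59 × 8.314 × ln(170/22.1) = 60.9 J/K.
The insulated surroundings exchange no heat, so ΔS_surr = 0 and ΔS_universe = ΔS_gas.

ΔS_universe = 60.9 J/K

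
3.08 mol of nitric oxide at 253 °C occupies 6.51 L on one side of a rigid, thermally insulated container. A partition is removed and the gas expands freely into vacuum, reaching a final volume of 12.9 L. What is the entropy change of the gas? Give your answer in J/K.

No heat is exchanged and no work is done, so the ideal-gas temperature stays constant.
Entropy is a state function; using a reversible isothermal path, ΔS_gas = nR ln(V₂/V₁) = 3.08 × 8.314 × ln(12.9/6.51) = 17.5 J/K.

ΔS_gas = 17.5 J/K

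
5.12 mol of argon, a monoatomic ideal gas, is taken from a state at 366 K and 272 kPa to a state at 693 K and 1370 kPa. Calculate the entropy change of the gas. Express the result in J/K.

ΔS = -0.884 J/K

ΔS = nC_p ln(T₂/T₁) − nR ln(P₂/P₁), with C_p = 5R/2 = 20.79 J mol⁻¹ K⁻¹ for a monoatomic ideal gas.
ΔS = 5.12 × [20.79 × ln(693/366) − 8.314 × ln(1370/272)] = -0.884 J/K.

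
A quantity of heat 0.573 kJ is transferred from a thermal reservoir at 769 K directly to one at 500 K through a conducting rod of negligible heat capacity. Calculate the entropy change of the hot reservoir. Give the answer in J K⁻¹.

ΔS_hot = -0.745 J/K

The hot reservoir loses heat Q, so ΔS_hot = −Q/T_H = −573/769 = -0.745 J/K.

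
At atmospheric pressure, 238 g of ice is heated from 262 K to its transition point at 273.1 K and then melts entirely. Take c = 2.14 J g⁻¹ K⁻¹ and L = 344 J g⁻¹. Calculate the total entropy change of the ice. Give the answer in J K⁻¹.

Warming step: ΔS₁ = m c ln(T_tr/T_i) = 238 × 2.14 × ln(273.1/262) = 21.13 J/K.
Phase change: ΔS₂ = +mL/T_tr = 238 × 344 / 273.1 = 299.8 J/K.
ΔS_total = (21.13) + (299.8) = 321 J/K.

ΔS = 321 J/K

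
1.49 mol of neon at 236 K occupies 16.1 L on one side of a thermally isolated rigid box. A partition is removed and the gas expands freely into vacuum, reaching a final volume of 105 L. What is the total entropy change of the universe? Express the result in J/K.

ΔS_universe = 23.2 J/K

For an ideal gas in free expansion Q = 0 and W = 0, so T is unchanged.
Entropy is a state function; using a reversible isothermal path, ΔS_gas = nR ln(V₂/V₁) = 1.49 × 8.314 × ln(105/16.1) = 23.2 J/K.
The insulated surroundings exchange no heat, so ΔS_surr = 0 and ΔS_universe = ΔS_gas.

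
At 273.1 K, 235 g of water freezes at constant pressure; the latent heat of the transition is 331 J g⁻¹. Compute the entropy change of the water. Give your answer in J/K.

ΔS = -285 J/K

Heat released by the substance: Q = −mL = −235 × 331 = −77785 J.
At constant T, ΔS = Q_rev/T = −77785 / 273.1 = -285 J/K.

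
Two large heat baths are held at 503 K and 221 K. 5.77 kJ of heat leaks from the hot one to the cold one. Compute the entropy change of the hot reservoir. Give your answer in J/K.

The hot reservoir loses heat Q, so ΔS_hot = −Q/T_H = −5770/503 = -11.5 J/K.

ΔS_hot = -11.5 J/K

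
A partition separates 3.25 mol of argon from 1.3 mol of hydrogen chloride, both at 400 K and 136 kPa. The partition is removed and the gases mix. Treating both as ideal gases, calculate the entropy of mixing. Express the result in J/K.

ΔS_mix = 22.6 J/K

Mole fractions: x_A = 3.25/4.55 = 0.714, x_B = 0.286.
ΔS_mix = −R(n_A ln x_A + n_B ln x_B) = −8.314 × (3.25 ln 0.714 + 1.3 ln 0.286) = 22.6 J/K.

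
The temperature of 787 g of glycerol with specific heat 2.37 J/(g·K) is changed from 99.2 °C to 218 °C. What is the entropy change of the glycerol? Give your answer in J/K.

In kelvin: T₁ = 372.35 K, T₂ = 491.15 K. ΔS = ∫dQ_rev/T = m c ln(T₂/T₁) = 787 × 2.37 × ln(491.15/372.35) = 516 J/K.

ΔS = 516 J/K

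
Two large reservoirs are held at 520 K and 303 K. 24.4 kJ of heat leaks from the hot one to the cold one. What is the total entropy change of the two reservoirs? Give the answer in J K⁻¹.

ΔS_total = 33.6 J/K

ΔS_hot = −Q/T_H = −24400/520 = -46.92 J/K and ΔS_cold = +Q/T_C = 24400/303 = 80.53 J/K.
ΔS_total = -46.92 + 80.53 = 33.6 J/K, positive as the second law requires.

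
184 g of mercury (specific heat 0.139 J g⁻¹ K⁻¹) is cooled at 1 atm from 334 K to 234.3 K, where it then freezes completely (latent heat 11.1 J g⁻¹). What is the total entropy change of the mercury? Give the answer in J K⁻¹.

ΔS = -17.8 J/K

Cooling step: ΔS₁ = m c ln(T_tr/T_i) = 184 × 0.139 × ln(234.3/334) = -9.068 J/K.
Phase change: ΔS₂ = −mL/T_tr = −184 × 11.1 / 234.3 = -8.717 J/K.
ΔS_total = (-9.068) + (-8.717) = -17.8 J/K.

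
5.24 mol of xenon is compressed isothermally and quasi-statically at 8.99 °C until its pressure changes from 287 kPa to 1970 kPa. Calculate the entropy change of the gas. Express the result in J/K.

For an isothermal ideal gas ΔS_gas = nR ln(P₁/P₂) = 5.24 × 8.314 × ln(287/1970) = -83.9 J/K.

ΔS_gas = -83.9 J/K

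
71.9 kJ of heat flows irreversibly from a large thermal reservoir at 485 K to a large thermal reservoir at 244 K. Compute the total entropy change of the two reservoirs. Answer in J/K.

ΔS_hot = −Q/T_H = −71900/485 = -148.2 J/K and ΔS_cold = +Q/T_C = 71900/244 = 294.7 J/K.
ΔS_total = -148.2 + 294.7 = 146 J/K, positive as the second law requires.

ΔS_total = 146 J/K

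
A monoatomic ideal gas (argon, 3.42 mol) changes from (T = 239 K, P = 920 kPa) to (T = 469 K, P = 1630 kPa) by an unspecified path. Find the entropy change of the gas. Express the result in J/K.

ΔS = nC_p ln(T₂/T₁) − nR ln(P₂/P₁), with C_p = 5R/2 = 20.79 J mol⁻¹ K⁻¹ for a monoatomic ideal gas.
ΔS = 3.42 × [20.79 × ln(469/239) − 8.314 × ln(1630/920)] = 31.7 J/K.

ΔS = 31.7 J/K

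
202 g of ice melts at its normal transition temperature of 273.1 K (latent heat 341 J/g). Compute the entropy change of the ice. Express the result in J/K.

Heat absorbed by the substance: Q = mL = 202 × 341 = 68882 J.
At constant T, ΔS = Q_rev/T = 68882 / 273.1 = 252 J/K.

ΔS = 252 J/K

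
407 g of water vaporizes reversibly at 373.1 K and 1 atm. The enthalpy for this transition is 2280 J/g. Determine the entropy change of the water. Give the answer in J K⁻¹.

ΔS = 2490 J/K

Heat absorbed by the substance: Q = mL = 407 × 2280 = 927960 J.
At constant T, ΔS = Q_rev/T = 927960 / 373.1 = 2490 J/K.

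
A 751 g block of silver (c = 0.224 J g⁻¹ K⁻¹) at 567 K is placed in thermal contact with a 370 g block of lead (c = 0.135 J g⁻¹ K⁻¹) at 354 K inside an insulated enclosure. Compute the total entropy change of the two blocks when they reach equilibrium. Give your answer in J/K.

ΔS_total = 3.91 J/K

Energy balance: T_f = (m₁c₁T₁ + m₂c₂T₂)/(m₁c₁ + m₂c₂) = 518.23 K.
ΔS₁ = m₁c₁ ln(T_f/T₁) = 168.224 × ln(518.23/567) = -15.13 J/K.
ΔS₂ = m₂c₂ ln(T_f/T₂) = 49.95 × ln(518.23/354) = 19.04 J/K.
ΔS_total = -15.13 + 19.04 = 3.91 J/K.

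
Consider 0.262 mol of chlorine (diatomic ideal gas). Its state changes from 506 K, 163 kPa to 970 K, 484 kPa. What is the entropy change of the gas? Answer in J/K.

ΔS = nC_p ln(T₂/T₁) − nR ln(P₂/P₁), with C_p = 7R/2 = 29.1 J mol⁻¹ K⁻¹ for a diatomic ideal gas.
ΔS = 0.262 × [29.1 × ln(970/506) − 8.314 × ln(484/163)] = 2.59 J/K.

ΔS = 2.59 J/K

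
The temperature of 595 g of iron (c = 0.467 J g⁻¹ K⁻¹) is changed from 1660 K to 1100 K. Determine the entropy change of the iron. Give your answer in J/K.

ΔS = ∫dQ_rev/T = m c ln(T₂/T₁) = 595 × 0.467 × ln(1100/1660) = -114 J/K.

ΔS = -114 J/K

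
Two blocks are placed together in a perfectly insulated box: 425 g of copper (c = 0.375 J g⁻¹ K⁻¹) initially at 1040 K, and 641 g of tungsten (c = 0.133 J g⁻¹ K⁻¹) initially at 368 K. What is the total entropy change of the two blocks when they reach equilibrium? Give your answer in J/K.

Energy balance: T_f = (m₁c₁T₁ + m₂c₂T₂)/(m₁c₁ + m₂c₂) = 805.81 K.
ΔS₁ = m₁c₁ ln(T_f/T₁) = 159.375 × ln(805.81/1040) = -40.66 J/K.
ΔS₂ = m₂c₂ ln(T_f/T₂) = 85.253 × ln(805.81/368) = 66.82 J/K.
ΔS_total = -40.66 + 66.82 = 26.2 J/K.

ΔS_total = 26.2 J/K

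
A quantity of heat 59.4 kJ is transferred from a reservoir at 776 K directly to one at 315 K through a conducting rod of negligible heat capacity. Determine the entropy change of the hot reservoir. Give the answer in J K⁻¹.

ΔS_hot = -76.5 J/K

The hot reservoir loses heat Q, so ΔS_hot = −Q/T_H = −59400/776 = -76.5 J/K.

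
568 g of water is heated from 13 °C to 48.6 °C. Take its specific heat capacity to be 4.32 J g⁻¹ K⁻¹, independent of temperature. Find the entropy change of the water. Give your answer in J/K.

In kelvin: T₁ = 286.15 K, T₂ = 321.75 K. ΔS = ∫dQ_rev/T = m c ln(T₂/T₁) = 568 × 4.32 × ln(321.75/286.15) = 288 J/K.

ΔS = 288 J/K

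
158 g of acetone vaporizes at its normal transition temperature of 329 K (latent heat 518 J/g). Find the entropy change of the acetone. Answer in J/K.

Heat absorbed by the substance: Q = mL = 158 × 518 = 81844 J.
At constant T, ΔS = Q_rev/T = 81844 / 329 = 249 J/K.

ΔS = 249 J/K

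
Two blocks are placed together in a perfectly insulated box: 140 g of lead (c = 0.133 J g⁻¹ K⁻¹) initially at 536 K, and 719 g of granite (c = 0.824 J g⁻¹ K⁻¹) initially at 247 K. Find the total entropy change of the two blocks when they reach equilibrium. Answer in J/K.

Energy balance: T_f = (m₁c₁T₁ + m₂c₂T₂)/(m₁c₁ + m₂c₂) = 255.81 K.
ΔS₁ = m₁c₁ ln(T_f/T₁) = 18.62 × ln(255.81/536) = -13.77 J/K.
ΔS₂ = m₂c₂ ln(T_f/T₂) = 592.456 × ln(255.81/247) = 20.75 J/K.
ΔS_total = -13.77 + 20.75 = 6.98 J/K.

ΔS_total = 6.98 J/K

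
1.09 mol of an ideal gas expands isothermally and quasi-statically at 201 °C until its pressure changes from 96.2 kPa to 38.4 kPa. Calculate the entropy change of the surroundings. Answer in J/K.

For an isothermal ideal gas ΔS_gas = nR ln(P₁/P₂) = 1.09 × 8.314 × ln(96.2/38.4) = 8.32 J/K.
The process is reversible, so ΔS_surr = −ΔS_gas = -8.32 J/K and ΔS_universe = 0.

ΔS_surr = -8.32 J/K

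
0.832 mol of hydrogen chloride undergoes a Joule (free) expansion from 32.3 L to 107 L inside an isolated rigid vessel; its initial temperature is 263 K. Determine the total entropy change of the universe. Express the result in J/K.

ΔS_universe = 8.29 J/K

No heat is exchanged and no work is done, so the ideal-gas temperature stays constant.
Entropy is a state function; using a reversible isothermal path, ΔS_gas = nR ln(V₂/V₁) = 0.832 × 8.314 × ln(107/32.3) = 8.29 J/K.
The insulated surroundings exchange no heat, so ΔS_surr = 0 and ΔS_universe = ΔS_gas.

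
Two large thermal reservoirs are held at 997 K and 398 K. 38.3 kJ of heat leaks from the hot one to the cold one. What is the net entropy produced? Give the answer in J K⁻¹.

ΔS_hot = −Q/T_H = −38300/997 = -38.42 J/K and ΔS_cold = +Q/T_C = 38300/398 = 96.23 J/K.
ΔS_total = -38.42 + 96.23 = 57.8 J/K, positive as the second law requires.

ΔS_total = 57.8 J/K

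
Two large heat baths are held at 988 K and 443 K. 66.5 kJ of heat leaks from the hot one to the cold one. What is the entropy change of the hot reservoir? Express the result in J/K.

The hot reservoir loses heat Q, so ΔS_hot = −Q/T_H = −66500/988 = -67.3 J/K.

ΔS_hot = -67.3 J/K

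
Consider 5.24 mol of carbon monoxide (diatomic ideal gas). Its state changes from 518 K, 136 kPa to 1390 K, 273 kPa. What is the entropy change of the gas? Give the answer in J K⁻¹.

ΔS = nC_p ln(T₂/T₁) − nR ln(P₂/P₁), with C_p = 7R/2 = 29.1 J mol⁻¹ K⁻¹ for a diatomic ideal gas.
ΔS = 5.24 × [29.1 × ln(1390/518) − 8.314 × ln(273/136)] = 120 J/K.

ΔS = 120 J/K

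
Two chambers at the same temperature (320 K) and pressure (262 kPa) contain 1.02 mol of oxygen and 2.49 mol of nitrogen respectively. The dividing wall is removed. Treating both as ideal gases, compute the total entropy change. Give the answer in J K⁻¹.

ΔS_mix = 17.6 J/K

Mole fractions: x_A = 1.02/3.51 = 0.291, x_B = 0.709.
ΔS_mix = −R(n_A ln x_A + n_B ln x_B) = −8.314 × (1.02 ln 0.291 + 2.49 ln 0.709) = 17.6 J/K.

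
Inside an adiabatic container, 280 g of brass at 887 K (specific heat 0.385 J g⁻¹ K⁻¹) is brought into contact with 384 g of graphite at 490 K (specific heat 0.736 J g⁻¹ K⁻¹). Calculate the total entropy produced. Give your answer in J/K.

ΔS_total = 14.8 J/K

Energy balance: T_f = (m₁c₁T₁ + m₂c₂T₂)/(m₁c₁ + m₂c₂) = 599.62 K.
ΔS₁ = m₁c₁ ln(T_f/T₁) = 107.8 × ln(599.62/887) = -42.21 J/K.
ΔS₂ = m₂c₂ ln(T_f/T₂) = 282.624 × ln(599.62/490) = 57.057 J/K.
ΔS_total = -42.21 + 57.057 = 14.8 J/K.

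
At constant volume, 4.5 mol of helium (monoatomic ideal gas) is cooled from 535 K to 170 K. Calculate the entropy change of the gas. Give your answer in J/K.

At constant volume, ΔS = nC_V ln(T₂/T₁) with C_V = 3R/2 = 12.47 J mol⁻¹ K⁻¹.
ΔS = 4.5 × 12.47 × ln(170/535) = -64.3 J/K.

ΔS = -64.3 J/K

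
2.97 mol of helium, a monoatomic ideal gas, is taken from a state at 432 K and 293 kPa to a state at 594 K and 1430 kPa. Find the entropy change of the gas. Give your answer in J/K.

ΔS = nC_p ln(T₂/T₁) − nR ln(P₂/P₁), with C_p = 5R/2 = 20.79 J mol⁻¹ K⁻¹ for a monoatomic ideal gas.
ΔS = 2.97 × [20.79 × ln(594/432) − 8.314 × ln(1430/293)] = -19.5 J/K.

ΔS = -19.5 J/K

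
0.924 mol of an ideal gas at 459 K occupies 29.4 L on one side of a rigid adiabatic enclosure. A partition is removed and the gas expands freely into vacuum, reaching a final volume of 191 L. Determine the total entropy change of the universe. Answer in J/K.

ΔS_universe = 14.4 J/K

For an ideal gas in free expansion Q = 0 and W = 0, so T is unchanged.
Entropy is a state function; using a reversible isothermal path, ΔS_gas = nR ln(V₂/V₁) = 0.924 × 8.314 × ln(191/29.4) = 14.4 J/K.
The insulated surroundings exchange no heat, so ΔS_surr = 0 and ΔS_universe = ΔS_gas.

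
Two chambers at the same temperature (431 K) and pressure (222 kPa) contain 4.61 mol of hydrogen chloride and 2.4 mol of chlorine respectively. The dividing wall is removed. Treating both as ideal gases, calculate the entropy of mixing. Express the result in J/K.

ΔS_mix = 37.5 J/K

Mole fractions: x_A = 4.61/7.01 = 0.658, x_B = 0.342.
ΔS_mix = −R(n_A ln x_A + n_B ln x_B) = −8.314 × (4.61 ln 0.658 + 2.4 ln 0.342) = 37.5 J/K.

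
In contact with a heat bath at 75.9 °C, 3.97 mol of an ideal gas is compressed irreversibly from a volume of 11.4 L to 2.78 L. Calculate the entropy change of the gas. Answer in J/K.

ΔS_gas = -46.6 J/K

Entropy is a state function, so ΔS_gas depends only on the end states.
For an isothermal ideal gas ΔS_gas = nR ln(V₂/V₁) = 3.97 × 8.314 × ln(2.78/11.4) = -46.6 J/K.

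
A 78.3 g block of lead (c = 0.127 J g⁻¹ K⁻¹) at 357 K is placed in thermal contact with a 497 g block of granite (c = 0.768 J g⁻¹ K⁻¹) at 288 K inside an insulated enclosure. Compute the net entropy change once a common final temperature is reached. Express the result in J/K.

Energy balance: T_f = (m₁c₁T₁ + m₂c₂T₂)/(m₁c₁ + m₂c₂) = 289.75 K.
ΔS₁ = m₁c₁ ln(T_f/T₁) = 9.9441 × ln(289.75/357) = -2.07544 J/K.
ΔS₂ = m₂c₂ ln(T_f/T₂) = 381.696 × ln(289.75/288) = 2.31491 J/K.
ΔS_total = -2.07544 + 2.31491 = 0.239 J/K.

ΔS_total = 0.239 J/K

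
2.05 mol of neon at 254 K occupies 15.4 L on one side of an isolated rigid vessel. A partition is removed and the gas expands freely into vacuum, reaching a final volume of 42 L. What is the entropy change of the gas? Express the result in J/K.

No heat is exchanged and no work is done, so the ideal-gas temperature stays constant.
Entropy is a state function; using a reversible isothermal path, ΔS_gas = nR ln(V₂/V₁) = 2.05 × 8.314 × ln(42/15.4) = 17.1 J/K.

ΔS_gas = 17.1 J/K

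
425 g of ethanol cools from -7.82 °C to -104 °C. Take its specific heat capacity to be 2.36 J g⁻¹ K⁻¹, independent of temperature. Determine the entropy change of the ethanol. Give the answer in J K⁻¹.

In kelvin: T₁ = 265.33 K, T₂ = 169.15 K. ΔS = ∫dQ_rev/T = m c ln(T₂/T₁) = 425 × 2.36 × ln(169.15/265.33) = -452 J/K.

ΔS = -452 J/K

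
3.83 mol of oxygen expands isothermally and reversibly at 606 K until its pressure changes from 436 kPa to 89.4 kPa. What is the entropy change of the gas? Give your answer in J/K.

ΔS_gas = 50.5 J/K

For an isothermal ideal gas ΔS_gas = nR ln(P₁/P₂) = 3.83 × 8.314 × ln(436/89.4) = 50.5 J/K.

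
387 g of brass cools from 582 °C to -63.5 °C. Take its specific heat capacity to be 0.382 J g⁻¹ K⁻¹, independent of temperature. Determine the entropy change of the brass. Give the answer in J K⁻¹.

In kelvin: T₁ = 855.15 K, T₂ = 209.65 K. ΔS = ∫dQ_rev/T = m c ln(T₂/T₁) = 387 × 0.382 × ln(209.65/855.15) = -208 J/K.

ΔS = -208 J/K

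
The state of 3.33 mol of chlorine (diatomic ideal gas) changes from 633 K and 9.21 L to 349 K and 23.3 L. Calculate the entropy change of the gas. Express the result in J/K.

Entropy is a state function: ΔS = nC_V ln(T₂/T₁) + nR ln(V₂/V₁), with C_V = 5R/2 = 20.79 J mol⁻¹ K⁻¹ for a diatomic ideal gas.
ΔS = 3.33 × [20.79 × ln(349/633) + 8.314 × ln(23.3/9.21)] = -15.5 J/K.

ΔS = -15.5 J/K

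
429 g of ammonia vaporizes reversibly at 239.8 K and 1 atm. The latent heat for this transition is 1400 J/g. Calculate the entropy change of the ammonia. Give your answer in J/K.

Heat absorbed by the substance: Q = mL = 429 × 1400 = 600600 J.
At constant T, ΔS = Q_rev/T = 600600 / 239.8 = 2500 J/K.

ΔS = 2500 J/K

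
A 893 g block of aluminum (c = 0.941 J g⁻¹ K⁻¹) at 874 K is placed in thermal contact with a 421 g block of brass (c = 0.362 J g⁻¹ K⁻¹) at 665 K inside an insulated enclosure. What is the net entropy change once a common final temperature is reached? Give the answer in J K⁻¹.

ΔS_total = 4.52 J/K

Energy balance: T_f = (m₁c₁T₁ + m₂c₂T₂)/(m₁c₁ + m₂c₂) = 841.91 K.
ΔS₁ = m₁c₁ ln(T_f/T₁) = 840.313 × ln(841.91/874) = -31.43 J/K.
ΔS₂ = m₂c₂ ln(T_f/T₂) = 152.402 × ln(841.91/665) = 35.95 J/K.
ΔS_total = -31.43 + 35.95 = 4.52 J/K.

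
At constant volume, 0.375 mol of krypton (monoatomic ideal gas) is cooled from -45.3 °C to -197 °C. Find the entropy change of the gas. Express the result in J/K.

ΔS = -5.13 J/K

In kelvin: T₁ = 227.85 K, T₂ = 76.15 K. At constant volume, ΔS = nC_V ln(T₂/T₁) with C_V = 3R/2 = 12.47 J mol⁻¹ K⁻¹.
ΔS = 0.375 × 12.47 × ln(76.15/227.85) = -5.13 J/K.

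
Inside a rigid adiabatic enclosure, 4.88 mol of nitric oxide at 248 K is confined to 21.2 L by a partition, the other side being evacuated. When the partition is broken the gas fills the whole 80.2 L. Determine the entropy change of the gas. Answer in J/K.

No heat is exchanged and no work is done, so the ideal-gas temperature stays constant.
Entropy is a state function; using a reversible isothermal path, ΔS_gas = nR ln(V₂/V₁) = 4.88 × 8.314 × ln(80.2/21.2) = 54 J/K.

ΔS_gas = 54 J/K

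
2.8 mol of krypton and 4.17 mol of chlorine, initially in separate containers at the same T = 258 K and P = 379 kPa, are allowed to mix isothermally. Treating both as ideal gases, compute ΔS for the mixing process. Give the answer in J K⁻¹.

ΔS_mix = 39 J/K

Mole fractions: x_A = 2.8/6.97 = 0.402, x_B = 0.598.
ΔS_mix = −R(n_A ln x_A + n_B ln x_B) = −8.314 × (2.8 ln 0.402 + 4.17 ln 0.598) = 39 J/K.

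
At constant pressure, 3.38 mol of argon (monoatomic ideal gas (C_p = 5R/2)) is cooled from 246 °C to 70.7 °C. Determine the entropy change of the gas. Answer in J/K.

ΔS = -28.9 J/K

In kelvin: T₁ = 519.15 K, T₂ = 343.85 K. At constant pressure, ΔS = nC_p ln(T₂/T₁) with C_p = 5R/2 = 20.79 J mol⁻¹ K⁻¹.
ΔS = 3.38 × 20.79 × ln(343.85/519.15) = -28.9 J/K.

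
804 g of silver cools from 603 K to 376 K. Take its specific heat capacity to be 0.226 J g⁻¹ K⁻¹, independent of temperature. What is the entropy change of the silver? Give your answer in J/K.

ΔS = -85.8 J/K

ΔS = ∫dQ_rev/T = m c ln(T₂/T₁) = 804 × 0.226 × ln(376/603) = -85.8 J/K.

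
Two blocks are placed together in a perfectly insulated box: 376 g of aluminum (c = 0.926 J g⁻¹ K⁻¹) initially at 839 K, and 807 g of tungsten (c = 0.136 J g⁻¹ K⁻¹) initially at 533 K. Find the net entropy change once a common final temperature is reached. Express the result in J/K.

ΔS_total = 7.91 J/K

Energy balance: T_f = (m₁c₁T₁ + m₂c₂T₂)/(m₁c₁ + m₂c₂) = 765.66 K.
ΔS₁ = m₁c₁ ln(T_f/T₁) = 348.176 × ln(765.66/839) = -31.848 J/K.
ΔS₂ = m₂c₂ ln(T_f/T₂) = 109.752 × ln(765.66/533) = 39.754 J/K.
ΔS_total = -31.848 + 39.754 = 7.91 J/K.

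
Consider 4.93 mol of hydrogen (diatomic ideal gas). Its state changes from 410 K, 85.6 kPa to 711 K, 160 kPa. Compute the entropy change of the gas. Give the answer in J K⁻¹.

ΔS = nC_p ln(T₂/T₁) − nR ln(P₂/P₁), with C_p = 7R/2 = 29.1 J mol⁻¹ K⁻¹ for a diatomic ideal gas.
ΔS = 4.93 × [29.1 × ln(711/410) − 8.314 × ln(160/85.6)] = 53.3 J/K.

ΔS = 53.3 J/K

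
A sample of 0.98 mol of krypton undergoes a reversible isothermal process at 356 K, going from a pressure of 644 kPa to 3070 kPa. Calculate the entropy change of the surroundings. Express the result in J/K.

ΔS_surr = 12.7 J/K

For an isothermal ideal gas ΔS_gas = nR ln(P₁/P₂) = 0.98 × 8.314 × ln(644/3070) = -12.7 J/K.
The process is reversible, so ΔS_surr = −ΔS_gas = 12.7 J/K and ΔS_universe = 0.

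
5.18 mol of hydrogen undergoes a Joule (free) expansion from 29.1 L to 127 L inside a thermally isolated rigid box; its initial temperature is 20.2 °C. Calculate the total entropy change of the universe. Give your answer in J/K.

ΔS_universe = 63.5 J/K

No heat is exchanged and no work is done, so the ideal-gas temperature stays constant.
Entropy is a state function; using a reversible isothermal path, ΔS_gas = nR ln(V₂/V₁) = 5.18 × 8.314 × ln(127/29.1) = 63.5 J/K.
The insulated surroundings exchange no heat, so ΔS_surr = 0 and ΔS_universe = ΔS_gas.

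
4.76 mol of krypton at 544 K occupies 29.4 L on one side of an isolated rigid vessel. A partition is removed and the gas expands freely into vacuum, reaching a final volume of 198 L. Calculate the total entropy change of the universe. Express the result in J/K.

For an ideal gas in free expansion Q = 0 and W = 0, so T is unchanged.
Entropy is a state function; using a reversible isothermal path, ΔS_gas = nR ln(V₂/V₁) = 4.76 × 8.314 × ln(198/29.4) = 75.5 J/K.
The insulated surroundings exchange no heat, so ΔS_surr = 0 and ΔS_universe = ΔS_gas.

ΔS_universe = 75.5 J/K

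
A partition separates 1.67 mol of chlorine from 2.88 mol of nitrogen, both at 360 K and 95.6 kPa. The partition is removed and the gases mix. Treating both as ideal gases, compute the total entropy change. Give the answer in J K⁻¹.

Mole fractions: x_A = 1.67/4.55 = 0.367, x_B = 0.633.
ΔS_mix = −R(n_A ln x_A + n_B ln x_B) = −8.314 × (1.67 ln 0.367 + 2.88 ln 0.633) = 24.9 J/K.

ΔS_mix = 24.9 J/K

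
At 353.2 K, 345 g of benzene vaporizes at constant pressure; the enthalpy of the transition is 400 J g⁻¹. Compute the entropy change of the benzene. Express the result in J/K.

ΔS = 391 J/K

Heat absorbed by the substance: Q = mL = 345 × 400 = 138000 J.
At constant T, ΔS = Q_rev/T = 138000 / 353.2 = 391 J/K.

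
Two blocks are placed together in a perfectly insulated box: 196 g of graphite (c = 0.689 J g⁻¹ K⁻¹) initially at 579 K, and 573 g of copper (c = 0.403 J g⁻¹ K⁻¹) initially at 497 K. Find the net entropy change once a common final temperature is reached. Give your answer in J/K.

ΔS_total = 1.01 J/K

Energy balance: T_f = (m₁c₁T₁ + m₂c₂T₂)/(m₁c₁ + m₂c₂) = 527.26 K.
ΔS₁ = m₁c₁ ln(T_f/T₁) = 135.044 × ln(527.26/579) = -12.64 J/K.
ΔS₂ = m₂c₂ ln(T_f/T₂) = 230.919 × ln(527.26/497) = 13.65 J/K.
ΔS_total = -12.64 + 13.65 = 1.01 J/K.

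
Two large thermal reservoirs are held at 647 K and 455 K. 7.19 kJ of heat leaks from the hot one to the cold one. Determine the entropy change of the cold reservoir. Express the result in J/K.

The cold reservoir gains heat Q, so ΔS_cold = +Q/T_C = 7190/455 = 15.8 J/K.

ΔS_cold = 15.8 J/K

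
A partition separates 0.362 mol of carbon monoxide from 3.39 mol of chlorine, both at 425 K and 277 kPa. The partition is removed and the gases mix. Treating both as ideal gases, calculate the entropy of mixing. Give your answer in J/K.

Mole fractions: x_A = 0.362/3.75 = 0.0965, x_B = 0.904.
ΔS_mix = −R(n_A ln x_A + n_B ln x_B) = −8.314 × (0.362 ln 0.0965 + 3.39 ln 0.904) = 9.9 J/K.

ΔS_mix = 9.9 J/K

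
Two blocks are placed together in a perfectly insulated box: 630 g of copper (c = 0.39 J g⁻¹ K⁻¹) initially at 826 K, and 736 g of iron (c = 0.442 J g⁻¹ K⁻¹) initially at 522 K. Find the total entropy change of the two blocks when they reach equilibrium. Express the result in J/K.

Energy balance: T_f = (m₁c₁T₁ + m₂c₂T₂)/(m₁c₁ + m₂c₂) = 652.81 K.
ΔS₁ = m₁c₁ ln(T_f/T₁) = 245.7 × ln(652.81/826) = -57.82 J/K.
ΔS₂ = m₂c₂ ln(T_f/T₂) = 325.312 × ln(652.81/522) = 72.74 J/K.
ΔS_total = -57.82 + 72.74 = 14.9 J/K.

ΔS_total = 14.9 J/K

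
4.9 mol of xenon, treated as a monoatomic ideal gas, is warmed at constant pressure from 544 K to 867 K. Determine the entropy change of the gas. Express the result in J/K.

At constant pressure, ΔS = nC_p ln(T₂/T₁) with C_p = 5R/2 = 20.79 J mol⁻¹ K⁻¹.
ΔS = 4.9 × 20.79 × ln(867/544) = 47.5 J/K.

ΔS = 47.5 J/K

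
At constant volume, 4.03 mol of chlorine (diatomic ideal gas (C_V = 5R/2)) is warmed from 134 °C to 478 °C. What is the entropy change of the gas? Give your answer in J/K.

In kelvin: T₁ = 407.15 K, T₂ = 751.15 K. At constant volume, ΔS = nC_V ln(T₂/T₁) with C_V = 5R/2 = 20.79 J mol⁻¹ K⁻¹.
ΔS = 4.03 × 20.79 × ln(751.15/407.15) = 51.3 J/K.

ΔS = 51.3 J/K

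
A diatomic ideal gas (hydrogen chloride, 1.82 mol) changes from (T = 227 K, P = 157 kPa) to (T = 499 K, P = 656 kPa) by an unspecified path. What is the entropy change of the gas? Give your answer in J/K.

ΔS = nC_p ln(T₂/T₁) − nR ln(P₂/P₁), with C_p = 7R/2 = 29.1 J mol⁻¹ K⁻¹ for a diatomic ideal gas.
ΔS = 1.82 × [29.1 × ln(499/227) − 8.314 × ln(656/157)] = 20.1 J/K.

ΔS = 20.1 J/K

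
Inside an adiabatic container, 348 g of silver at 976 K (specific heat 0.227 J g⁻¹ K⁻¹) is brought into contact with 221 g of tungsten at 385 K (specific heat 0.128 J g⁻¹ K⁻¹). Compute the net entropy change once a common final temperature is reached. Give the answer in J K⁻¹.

ΔS_total = 7.65 J/K

Energy balance: T_f = (m₁c₁T₁ + m₂c₂T₂)/(m₁c₁ + m₂c₂) = 820.17 K.
ΔS₁ = m₁c₁ ln(T_f/T₁) = 78.996 × ln(820.17/976) = -13.74 J/K.
ΔS₂ = m₂c₂ ln(T_f/T₂) = 28.288 × ln(820.17/385) = 21.39 J/K.
ΔS_total = -13.74 + 21.39 = 7.65 J/K.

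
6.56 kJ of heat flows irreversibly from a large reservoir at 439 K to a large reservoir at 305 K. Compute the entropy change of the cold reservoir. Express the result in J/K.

The cold reservoir gains heat Q, so ΔS_cold = +Q/T_C = 6560/305 = 21.5 J/K.

ΔS_cold = 21.5 J/K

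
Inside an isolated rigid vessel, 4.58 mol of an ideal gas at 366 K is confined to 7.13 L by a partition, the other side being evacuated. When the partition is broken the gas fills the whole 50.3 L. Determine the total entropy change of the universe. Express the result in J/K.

ΔS_universe = 74.4 J/K

No heat is exchanged and no work is done, so the ideal-gas temperature stays constant.
Entropy is a state function; using a reversible isothermal path, ΔS_gas = nR ln(V₂/V₁) = 4.58 × 8.314 × ln(50.3/7.13) = 74.4 J/K.
The insulated surroundings exchange no heat, so ΔS_surr = 0 and ΔS_universe = ΔS_gas.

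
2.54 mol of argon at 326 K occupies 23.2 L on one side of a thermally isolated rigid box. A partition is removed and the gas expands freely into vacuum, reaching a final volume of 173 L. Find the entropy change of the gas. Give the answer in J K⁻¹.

ΔS_gas = 42.4 J/K

For an ideal gas in free expansion Q = 0 and W = 0, so T is unchanged.
Entropy is a state function; using a reversible isothermal path, ΔS_gas = nR ln(V₂/V₁) = 2.54 × 8.314 × ln(173/23.2) = 42.4 J/K.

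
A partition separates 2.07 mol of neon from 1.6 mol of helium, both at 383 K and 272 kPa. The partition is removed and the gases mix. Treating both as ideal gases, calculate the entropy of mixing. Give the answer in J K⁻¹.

Mole fractions: x_A = 2.07/3.67 = 0.564, x_B = 0.436.
ΔS_mix = −R(n_A ln x_A + n_B ln x_B) = −8.314 × (2.07 ln 0.564 + 1.6 ln 0.436) = 20.9 J/K.

ΔS_mix = 20.9 J/K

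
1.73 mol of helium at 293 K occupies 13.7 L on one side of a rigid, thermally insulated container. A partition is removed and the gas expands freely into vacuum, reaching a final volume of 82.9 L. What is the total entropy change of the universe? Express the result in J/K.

ΔS_universe = 25.9 J/K

No heat is exchanged and no work is done, so the ideal-gas temperature stays constant.
Entropy is a state function; using a reversible isothermal path, ΔS_gas = nR ln(V₂/V₁) = 1.73 × 8.314 × ln(82.9/13.7) = 25.9 J/K.
The insulated surroundings exchange no heat, so ΔS_surr = 0 and ΔS_universe = ΔS_gas.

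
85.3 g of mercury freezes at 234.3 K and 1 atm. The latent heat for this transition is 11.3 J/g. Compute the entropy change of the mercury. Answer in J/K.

Heat released by the substance: Q = −mL = −85.3 × 11.3 = −963.89 J.
At constant T, ΔS = Q_rev/T = −963.89 / 234.3 = -4.11 J/K.

ΔS = -4.11 J/K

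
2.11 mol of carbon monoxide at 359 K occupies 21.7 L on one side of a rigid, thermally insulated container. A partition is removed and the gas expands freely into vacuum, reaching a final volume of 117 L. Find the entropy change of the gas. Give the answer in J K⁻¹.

ΔS_gas = 29.6 J/K

No heat is exchanged and no work is done, so the ideal-gas temperature stays constant.
Entropy is a state function; using a reversible isothermal path, ΔS_gas = nR ln(V₂/V₁) = 2.11 × 8.314 × ln(117/21.7) = 29.6 J/K.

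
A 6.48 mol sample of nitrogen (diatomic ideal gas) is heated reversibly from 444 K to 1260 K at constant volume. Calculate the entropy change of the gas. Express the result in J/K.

At constant volume, ΔS = nC_V ln(T₂/T₁) with C_V = 5R/2 = 20.79 J mol⁻¹ K⁻¹.
ΔS = 6.48 × 20.79 × ln(1260/444) = 140 J/K.

ΔS = 140 J/K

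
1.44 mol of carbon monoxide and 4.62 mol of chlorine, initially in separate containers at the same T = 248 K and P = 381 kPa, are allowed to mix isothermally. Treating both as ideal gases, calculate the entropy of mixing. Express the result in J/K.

ΔS_mix = 27.6 J/K

Mole fractions: x_A = 1.44/6.06 = 0.238, x_B = 0.762.
ΔS_mix = −R(n_A ln x_A + n_B ln x_B) = −8.314 × (1.44 ln 0.238 + 4.62 ln 0.762) = 27.6 J/K.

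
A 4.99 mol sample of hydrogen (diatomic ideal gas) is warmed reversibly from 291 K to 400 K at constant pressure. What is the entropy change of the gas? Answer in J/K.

ΔS = 46.2 J/K

At constant pressure, ΔS = nC_p ln(T₂/T₁) with C_p = 7R/2 = 29.1 J mol⁻¹ K⁻¹.
ΔS = 4.99 × 29.1 × ln(400/291) = 46.2 J/K.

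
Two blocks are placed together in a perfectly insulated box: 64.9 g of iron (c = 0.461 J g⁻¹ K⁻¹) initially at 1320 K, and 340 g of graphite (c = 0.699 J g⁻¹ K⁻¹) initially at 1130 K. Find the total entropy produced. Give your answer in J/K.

Energy balance: T_f = (m₁c₁T₁ + m₂c₂T₂)/(m₁c₁ + m₂c₂) = 1151.2 K.
ΔS₁ = m₁c₁ ln(T_f/T₁) = 29.9189 × ln(1151.2/1320) = -4.093 J/K.
ΔS₂ = m₂c₂ ln(T_f/T₂) = 237.66 × ln(1151.2/1130) = 4.427 J/K.
ΔS_total = -4.093 + 4.427 = 0.334 J/K.

ΔS_total = 0.334 J/K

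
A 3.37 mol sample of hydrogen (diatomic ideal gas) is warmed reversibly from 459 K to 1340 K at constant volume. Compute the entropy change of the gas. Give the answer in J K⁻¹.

At constant volume, ΔS = nC_V ln(T₂/T₁) with C_V = 5R/2 = 20.79 J mol⁻¹ K⁻¹.
ΔS = 3.37 × 20.79 × ln(1340/459) = 75 J/K.

ΔS = 75 J/K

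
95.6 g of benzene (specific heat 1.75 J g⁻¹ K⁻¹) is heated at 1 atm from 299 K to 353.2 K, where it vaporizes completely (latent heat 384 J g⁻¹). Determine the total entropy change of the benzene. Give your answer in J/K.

Warming step: ΔS₁ = m c ln(T_tr/T_i) = 95.6 × 1.75 × ln(353.2/299) = 27.87 J/K.
Phase change: ΔS₂ = +mL/T_tr = 95.6 × 384 / 353.2 = 103.9 J/K.
ΔS_total = (27.87) + (103.9) = 132 J/K.

ΔS = 132 J/K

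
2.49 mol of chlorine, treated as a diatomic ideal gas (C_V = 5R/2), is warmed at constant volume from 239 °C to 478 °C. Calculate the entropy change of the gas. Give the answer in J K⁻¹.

In kelvin: T₁ = 512.15 K, T₂ = 751.15 K. At constant volume, ΔS = nC_V ln(T₂/T₁) with C_V = 5R/2 = 20.79 J mol⁻¹ K⁻¹.
ΔS = 2.49 × 20.79 × ln(751.15/512.15) = 19.8 J/K.

ΔS = 19.8 J/K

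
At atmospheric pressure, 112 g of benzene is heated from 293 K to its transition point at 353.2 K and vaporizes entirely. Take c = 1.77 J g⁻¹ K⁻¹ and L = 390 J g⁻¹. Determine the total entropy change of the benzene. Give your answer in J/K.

ΔS = 161 J/K

Warming step: ΔS₁ = m c ln(T_tr/T_i) = 112 × 1.77 × ln(353.2/293) = 37.04 J/K.
Phase change: ΔS₂ = +mL/T_tr = 112 × 390 / 353.2 = 123.7 J/K.
ΔS_total = (37.04) + (123.7) = 161 J/K.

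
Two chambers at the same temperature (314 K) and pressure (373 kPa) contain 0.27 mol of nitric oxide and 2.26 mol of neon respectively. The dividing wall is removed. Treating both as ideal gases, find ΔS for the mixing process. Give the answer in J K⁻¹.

ΔS_mix = 7.14 J/K

Mole fractions: x_A = 0.27/2.53 = 0.107, x_B = 0.893.
ΔS_mix = −R(n_A ln x_A + n_B ln x_B) = −8.314 × (0.27 ln 0.107 + 2.26 ln 0.893) = 7.14 J/K.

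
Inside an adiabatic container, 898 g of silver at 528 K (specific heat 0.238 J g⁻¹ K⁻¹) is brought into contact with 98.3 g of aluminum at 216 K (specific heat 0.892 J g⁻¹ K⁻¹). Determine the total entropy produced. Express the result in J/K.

ΔS_total = 21.5 J/K

Energy balance: T_f = (m₁c₁T₁ + m₂c₂T₂)/(m₁c₁ + m₂c₂) = 437.23 K.
ΔS₁ = m₁c₁ ln(T_f/T₁) = 213.724 × ln(437.23/528) = -40.31 J/K.
ΔS₂ = m₂c₂ ln(T_f/T₂) = 87.6836 × ln(437.23/216) = 61.83 J/K.
ΔS_total = -40.31 + 61.83 = 21.5 J/K.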